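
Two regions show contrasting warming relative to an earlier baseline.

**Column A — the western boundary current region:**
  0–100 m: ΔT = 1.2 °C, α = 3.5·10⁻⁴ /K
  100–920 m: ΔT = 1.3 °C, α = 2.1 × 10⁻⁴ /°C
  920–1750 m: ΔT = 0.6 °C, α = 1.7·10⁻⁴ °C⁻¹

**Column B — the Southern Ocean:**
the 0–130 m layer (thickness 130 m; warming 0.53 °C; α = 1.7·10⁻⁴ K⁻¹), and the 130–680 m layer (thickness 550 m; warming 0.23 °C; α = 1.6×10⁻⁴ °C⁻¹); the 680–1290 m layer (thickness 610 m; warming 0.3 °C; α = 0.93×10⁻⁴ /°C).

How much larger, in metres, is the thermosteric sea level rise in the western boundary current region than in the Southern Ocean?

0.30 m larger

A 0–100 m: 100 × 1.2 × 3.5×10⁻⁴ = 0.04200 m
A 1.3 × 820 × 2.1×10⁻⁴ = 0.22386 m
A Layer 3: 1.7×10⁻⁴ × 0.6 × 830 = 0.08466 m
A total: 0.35052 m
B 0.53 × 130 × 1.7×10⁻⁴ = 0.011713 m
B 1.6×10⁻⁴ × 0.23 × 550 = 0.02024 m
B 680–1290 m: 610 × 0.3 × 0.93×10⁻⁴ = 0.017019 m
B total: 0.048972 m
Difference: 0.35052 − 0.048972 = 0.301548 m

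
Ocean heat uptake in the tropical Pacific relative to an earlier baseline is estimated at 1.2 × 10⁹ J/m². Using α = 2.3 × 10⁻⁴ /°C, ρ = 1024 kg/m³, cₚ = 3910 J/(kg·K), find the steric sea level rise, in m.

Δh = αQ/(ρcₚ) = 2.3×10⁻⁴ × 1.2×10⁹ / (1024 × 3910) ≈ 0.068934 m

Δh ≈ 0.0689 m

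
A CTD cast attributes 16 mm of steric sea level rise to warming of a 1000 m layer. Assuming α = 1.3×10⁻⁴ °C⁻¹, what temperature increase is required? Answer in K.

ΔT = Δh/(αH) = 0.016 / (1.3×10⁻⁴ × 1000) ≈ 0.1231 K

ΔT ≈ 0.123 K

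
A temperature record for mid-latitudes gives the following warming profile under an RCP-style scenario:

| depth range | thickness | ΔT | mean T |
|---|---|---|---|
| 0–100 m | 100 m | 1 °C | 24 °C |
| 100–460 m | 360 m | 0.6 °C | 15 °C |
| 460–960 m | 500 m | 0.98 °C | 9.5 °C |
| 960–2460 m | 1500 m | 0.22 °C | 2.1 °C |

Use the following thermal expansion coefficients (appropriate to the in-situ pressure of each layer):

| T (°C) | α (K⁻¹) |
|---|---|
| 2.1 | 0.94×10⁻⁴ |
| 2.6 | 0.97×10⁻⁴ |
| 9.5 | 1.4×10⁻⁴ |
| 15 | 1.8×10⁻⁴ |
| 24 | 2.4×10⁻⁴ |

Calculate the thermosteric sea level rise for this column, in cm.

Layer 1 at 24 °C → α = 2.4×10⁻⁴ K⁻¹
Layer 2 at 15 °C → α = 1.8×10⁻⁴ K⁻¹
Layer 3 at 9.5 °C → α = 1.4×10⁻⁴ K⁻¹
Layer 4 at 2.1 °C → α = 0.94×10⁻⁴ K⁻¹
0–100 m: 1 × 2.4×10⁻⁴ × 100 = 0.02400 m
100–460 m: 360 × 0.6 × 1.8×10⁻⁴ = 0.03888 m
0.98 × 500 × 1.4×10⁻⁴ = 0.06860 m
Layer 4: 0.94×10⁻⁴ × 1500 × 0.22 = 0.03102 m
Δh = 0.02400 + 0.03888 + 0.06860 + 0.03102 = 0.16250 m ≈ 16.3 cm

Δh ≈ 16.3 cm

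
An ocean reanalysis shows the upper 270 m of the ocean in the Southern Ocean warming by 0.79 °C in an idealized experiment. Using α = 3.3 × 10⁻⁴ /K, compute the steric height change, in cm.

Δh ≈ 7.0 cm

Δh = αΔT·H = 3.3×10⁻⁴ × 0.79 × 270 = 0.070389 m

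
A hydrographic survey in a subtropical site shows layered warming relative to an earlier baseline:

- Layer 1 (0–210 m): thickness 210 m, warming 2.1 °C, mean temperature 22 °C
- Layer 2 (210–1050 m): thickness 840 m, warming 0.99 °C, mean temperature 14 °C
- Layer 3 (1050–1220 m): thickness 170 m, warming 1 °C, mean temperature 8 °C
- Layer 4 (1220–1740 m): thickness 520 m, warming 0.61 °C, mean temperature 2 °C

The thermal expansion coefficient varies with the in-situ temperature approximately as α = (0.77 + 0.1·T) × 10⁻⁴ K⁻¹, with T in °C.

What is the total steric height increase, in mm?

Layer 1: α = (0.77 + 0.1×22)×10⁻⁴ = 2.97×10⁻⁴ K⁻¹
Layer 2: α = (0.77 + 0.1×14)×10⁻⁴ = 2.17×10⁻⁴ K⁻¹
Layer 3: α = (0.77 + 0.1×8)×10⁻⁴ = 1.57×10⁻⁴ K⁻¹
Layer 4: α = (0.77 + 0.1×2)×10⁻⁴ = 0.97×10⁻⁴ K⁻¹
2.97×10⁻⁴ × 210 × 2.1 = 0.130977 m
210–1050 m: 0.99 × 840 × 2.17×10⁻⁴ = 0.1804572 m
1050–1220 m: 1.57×10⁻⁴ × 170 × 1 = 0.02669 m
1220–1740 m: 0.61 × 0.97×10⁻⁴ × 520 = 0.0307684 m
Δh = 0.130977 + 0.1804572 + 0.02669 + 0.0307684 = 0.3688926 m

about 369 mm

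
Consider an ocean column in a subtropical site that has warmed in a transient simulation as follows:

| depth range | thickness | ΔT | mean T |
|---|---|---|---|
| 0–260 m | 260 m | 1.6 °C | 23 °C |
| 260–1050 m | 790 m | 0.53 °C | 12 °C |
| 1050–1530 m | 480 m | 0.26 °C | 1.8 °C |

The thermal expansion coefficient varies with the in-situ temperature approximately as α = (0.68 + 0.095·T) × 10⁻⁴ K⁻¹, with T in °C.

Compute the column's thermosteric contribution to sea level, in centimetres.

about 20.6 cm

Layer 1: α = (0.68 + 0.095×23)×10⁻⁴ = 2.865×10⁻⁴ K⁻¹
Layer 2: α = (0.68 + 0.095×12)×10⁻⁴ = 1.82×10⁻⁴ K⁻¹
Layer 3: α = (0.68 + 0.095×1.8)×10⁻⁴ = 0.851×10⁻⁴ K⁻¹
1.6 × 260 × 2.865×10⁻⁴ = 0.119184 m
Layer 2: 790 × 0.53 × 1.82×10⁻⁴ = 0.0762034 m
Layer 3: 0.851×10⁻⁴ × 480 × 0.26 = 0.01062048 m
Δh = 0.119184 + 0.0762034 + 0.01062048 = 0.20600788 m ≈ 20.6 cm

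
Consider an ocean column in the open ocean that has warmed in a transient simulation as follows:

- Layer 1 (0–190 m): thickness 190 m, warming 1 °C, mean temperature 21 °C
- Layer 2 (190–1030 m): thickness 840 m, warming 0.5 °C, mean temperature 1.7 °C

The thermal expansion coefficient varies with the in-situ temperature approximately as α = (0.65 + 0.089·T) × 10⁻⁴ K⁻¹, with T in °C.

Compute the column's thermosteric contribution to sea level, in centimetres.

Layer 1: α = (0.65 + 0.089×21)×10⁻⁴ = 2.519×10⁻⁴ K⁻¹
Layer 2: α = (0.65 + 0.089×1.7)×10⁻⁴ = 0.8013×10⁻⁴ K⁻¹
0–190 m: 1 × 190 × 2.519×10⁻⁴ = 0.047861 m
190–1030 m: 0.8013×10⁻⁴ × 840 × 0.5 = 0.0336546 m
Δh = 0.047861 + 0.0336546 = 0.0815156 m

about 8.2 cm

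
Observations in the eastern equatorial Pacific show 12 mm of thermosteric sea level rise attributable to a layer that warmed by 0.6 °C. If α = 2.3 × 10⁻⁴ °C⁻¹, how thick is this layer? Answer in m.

H ≈ 87 m

H = Δh/(αΔT) = 0.012 / (2.3×10⁻⁴ × 0.6) ≈ 86.96 m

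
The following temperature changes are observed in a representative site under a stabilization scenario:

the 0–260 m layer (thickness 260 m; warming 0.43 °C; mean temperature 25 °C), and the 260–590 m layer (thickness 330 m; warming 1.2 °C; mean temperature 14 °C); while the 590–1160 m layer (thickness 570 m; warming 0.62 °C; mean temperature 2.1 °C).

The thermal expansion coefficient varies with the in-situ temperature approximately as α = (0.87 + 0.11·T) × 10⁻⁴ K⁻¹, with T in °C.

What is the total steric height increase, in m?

Δh ≈ 0.175 m

Layer 1: α = (0.87 + 0.11×25)×10⁻⁴ = 3.62×10⁻⁴ K⁻¹
Layer 2: α = (0.87 + 0.11×14)×10⁻⁴ = 2.41×10⁻⁴ K⁻¹
Layer 3: α = (0.87 + 0.11×2.1)×10⁻⁴ = 1.101×10⁻⁴ K⁻¹
Layer 1: 260 × 0.43 × 3.62×10⁻⁴ = 0.0404716 m
1.2 × 2.41×10⁻⁴ × 330 = 0.095436 m
570 × 0.62 × 1.101×10⁻⁴ = 0.03890934 m
Δh = 0.0404716 + 0.095436 + 0.03890934 = 0.17481694 m ≈ 0.175 m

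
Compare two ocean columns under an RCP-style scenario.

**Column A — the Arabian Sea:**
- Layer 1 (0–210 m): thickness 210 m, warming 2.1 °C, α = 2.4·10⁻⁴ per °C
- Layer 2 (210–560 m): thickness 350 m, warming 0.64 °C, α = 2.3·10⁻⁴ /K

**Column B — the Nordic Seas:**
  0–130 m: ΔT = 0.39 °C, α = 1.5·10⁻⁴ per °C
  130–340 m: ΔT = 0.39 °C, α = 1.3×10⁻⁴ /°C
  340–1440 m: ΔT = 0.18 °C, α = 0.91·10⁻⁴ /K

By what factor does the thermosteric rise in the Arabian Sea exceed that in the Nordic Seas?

4.34

A 2.4×10⁻⁴ × 2.1 × 210 = 0.10584 m
A 0.64 × 350 × 2.3×10⁻⁴ = 0.05152 m
A total: 0.15736 m
B 130 × 0.39 × 1.5×10⁻⁴ = 0.007605 m
B 0.39 × 1.3×10⁻⁴ × 210 = 0.010647 m
B 340–1440 m: 0.91×10⁻⁴ × 1100 × 0.18 = 0.018018 m
B total: 0.03627 m
Ratio: 0.15736 / 0.03627 ≈ 4.339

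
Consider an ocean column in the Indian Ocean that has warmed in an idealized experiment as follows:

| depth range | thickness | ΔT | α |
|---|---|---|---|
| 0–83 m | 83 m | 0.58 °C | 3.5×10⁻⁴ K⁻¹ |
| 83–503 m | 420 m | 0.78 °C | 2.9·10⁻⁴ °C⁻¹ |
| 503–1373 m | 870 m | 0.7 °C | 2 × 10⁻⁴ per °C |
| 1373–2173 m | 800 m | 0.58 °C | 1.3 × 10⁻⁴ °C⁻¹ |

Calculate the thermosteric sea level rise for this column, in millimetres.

Δh ≈ 294 mm

0–83 m: 0.58 × 3.5×10⁻⁴ × 83 = 0.016849 m
83–503 m: 0.78 × 420 × 2.9×10⁻⁴ = 0.095004 m
Layer 3: 870 × 0.7 × 2×10⁻⁴ = 0.12180 m
1373–2173 m: 0.58 × 800 × 1.3×10⁻⁴ = 0.06032 m
Δh = 0.016849 + 0.095004 + 0.12180 + 0.06032 = 0.293973 m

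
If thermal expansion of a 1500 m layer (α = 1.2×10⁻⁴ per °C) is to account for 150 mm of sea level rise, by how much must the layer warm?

ΔT = Δh/(αH) = 0.15 / (1.2×10⁻⁴ × 1500) ≈ 0.8333 °C

about 0.833 °C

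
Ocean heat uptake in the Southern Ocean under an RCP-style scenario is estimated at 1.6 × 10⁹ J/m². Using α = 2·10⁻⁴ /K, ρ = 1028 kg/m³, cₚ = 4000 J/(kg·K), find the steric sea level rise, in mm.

Δh = 77.8 mm

Δh = αQ/(ρcₚ) = 2×10⁻⁴ × 1.6×10⁹ / (1028 × 4000) ≈ 0.077821 m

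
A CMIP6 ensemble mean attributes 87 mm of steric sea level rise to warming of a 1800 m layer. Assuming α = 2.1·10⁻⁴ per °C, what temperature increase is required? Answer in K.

about 0.230 K

ΔT = Δh/(αH) = 0.087 / (2.1×10⁻⁴ × 1800) ≈ 0.2302 K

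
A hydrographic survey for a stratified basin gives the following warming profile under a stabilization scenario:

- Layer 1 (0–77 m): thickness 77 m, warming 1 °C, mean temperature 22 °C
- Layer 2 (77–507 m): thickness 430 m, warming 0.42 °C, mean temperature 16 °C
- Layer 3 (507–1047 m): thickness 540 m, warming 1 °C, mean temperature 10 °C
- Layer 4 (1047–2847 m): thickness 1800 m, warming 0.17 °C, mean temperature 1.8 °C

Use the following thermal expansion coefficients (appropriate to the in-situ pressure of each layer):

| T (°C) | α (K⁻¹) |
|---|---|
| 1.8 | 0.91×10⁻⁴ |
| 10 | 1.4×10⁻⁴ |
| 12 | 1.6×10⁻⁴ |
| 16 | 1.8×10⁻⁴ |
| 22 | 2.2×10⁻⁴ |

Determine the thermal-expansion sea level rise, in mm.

Layer 1 at 22 °C → α = 2.2×10⁻⁴ K⁻¹
Layer 2 at 16 °C → α = 1.8×10⁻⁴ K⁻¹
Layer 3 at 10 °C → α = 1.4×10⁻⁴ K⁻¹
Layer 4 at 1.8 °C → α = 0.91×10⁻⁴ K⁻¹
0–77 m: 1 × 2.2×10⁻⁴ × 77 = 0.01694 m
77–507 m: 1.8×10⁻⁴ × 0.42 × 430 = 0.032508 m
Layer 3: 1 × 540 × 1.4×10⁻⁴ = 0.07560 m
1800 × 0.17 × 0.91×10⁻⁴ = 0.027846 m
Δh = 0.01694 + 0.032508 + 0.07560 + 0.027846 = 0.152894 m

Δh = 153 mm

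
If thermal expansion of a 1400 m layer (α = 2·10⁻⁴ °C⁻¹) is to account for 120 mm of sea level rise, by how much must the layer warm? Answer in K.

ΔT ≈ 0.429 K

ΔT = Δh/(αH) = 0.12 / (2×10⁻⁴ × 1400) ≈ 0.4286 K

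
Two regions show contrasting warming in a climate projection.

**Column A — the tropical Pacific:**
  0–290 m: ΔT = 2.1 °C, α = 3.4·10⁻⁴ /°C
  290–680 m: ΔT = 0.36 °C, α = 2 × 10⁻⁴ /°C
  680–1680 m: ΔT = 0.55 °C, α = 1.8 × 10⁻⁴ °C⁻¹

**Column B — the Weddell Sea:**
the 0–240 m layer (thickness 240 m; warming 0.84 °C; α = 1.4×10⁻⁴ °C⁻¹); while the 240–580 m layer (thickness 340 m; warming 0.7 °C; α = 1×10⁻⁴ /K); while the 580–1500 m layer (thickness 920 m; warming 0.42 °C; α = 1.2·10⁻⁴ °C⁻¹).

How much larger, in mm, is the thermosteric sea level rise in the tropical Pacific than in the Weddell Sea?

A 0–290 m: 3.4×10⁻⁴ × 2.1 × 290 = 0.20706 m
A 2×10⁻⁴ × 0.36 × 390 = 0.02808 m
A Layer 3: 0.55 × 1.8×10⁻⁴ × 1000 = 0.09900 m
A total: 0.33414 m
B 240 × 0.84 × 1.4×10⁻⁴ = 0.028224 m
B Layer 2: 1×10⁻⁴ × 340 × 0.7 = 0.02380 m
B 580–1500 m: 920 × 1.2×10⁻⁴ × 0.42 = 0.046368 m
B total: 0.098392 m
Difference: 0.33414 − 0.098392 = 0.235748 m

236 mm larger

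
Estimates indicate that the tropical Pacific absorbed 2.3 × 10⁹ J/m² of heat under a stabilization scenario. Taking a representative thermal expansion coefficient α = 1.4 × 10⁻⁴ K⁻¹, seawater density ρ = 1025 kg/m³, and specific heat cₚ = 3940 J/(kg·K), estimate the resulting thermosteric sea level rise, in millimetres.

Δh ≈ 79.7 mm

Δh = αQ/(ρcₚ) = 1.4×10⁻⁴ × 2.3×10⁹ / (1025 × 3940) ≈ 0.079733 m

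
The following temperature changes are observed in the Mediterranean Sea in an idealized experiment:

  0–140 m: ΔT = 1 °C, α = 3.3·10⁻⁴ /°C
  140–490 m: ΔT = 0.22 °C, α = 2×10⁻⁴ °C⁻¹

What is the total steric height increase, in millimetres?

61.6 mm of thermosteric rise

Layer 1: 3.3×10⁻⁴ × 140 × 1 = 0.04620 m
0.22 × 2×10⁻⁴ × 350 = 0.01540 m
Δh = 0.04620 + 0.01540 = 0.06160 m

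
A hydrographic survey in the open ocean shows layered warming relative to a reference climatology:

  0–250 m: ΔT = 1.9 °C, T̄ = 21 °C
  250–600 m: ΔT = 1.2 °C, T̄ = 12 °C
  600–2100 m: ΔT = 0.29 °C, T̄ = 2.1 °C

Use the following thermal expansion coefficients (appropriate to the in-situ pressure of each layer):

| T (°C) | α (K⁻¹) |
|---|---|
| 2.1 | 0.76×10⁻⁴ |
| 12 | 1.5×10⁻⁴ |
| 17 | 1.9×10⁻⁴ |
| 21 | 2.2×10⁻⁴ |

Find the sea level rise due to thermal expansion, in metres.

Layer 1 at 21 °C → α = 2.2×10⁻⁴ K⁻¹
Layer 2 at 12 °C → α = 1.5×10⁻⁴ K⁻¹
Layer 3 at 2.1 °C → α = 0.76×10⁻⁴ K⁻¹
0–250 m: 250 × 1.9 × 2.2×10⁻⁴ = 0.10450 m
250–600 m: 1.2 × 350 × 1.5×10⁻⁴ = 0.06300 m
600–2100 m: 1500 × 0.29 × 0.76×10⁻⁴ = 0.03306 m
Δh = 0.10450 + 0.06300 + 0.03306 = 0.20056 m

0.201 m of thermosteric rise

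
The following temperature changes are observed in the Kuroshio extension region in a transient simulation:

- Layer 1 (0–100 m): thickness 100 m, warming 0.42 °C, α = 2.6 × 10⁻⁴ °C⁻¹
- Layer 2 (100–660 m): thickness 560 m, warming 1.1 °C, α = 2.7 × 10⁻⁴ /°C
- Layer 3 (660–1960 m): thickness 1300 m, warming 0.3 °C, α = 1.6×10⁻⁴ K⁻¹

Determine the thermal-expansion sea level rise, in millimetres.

0.42 × 2.6×10⁻⁴ × 100 = 0.01092 m
100–660 m: 1.1 × 2.7×10⁻⁴ × 560 = 0.16632 m
Layer 3: 0.3 × 1.6×10⁻⁴ × 1300 = 0.06240 m
Δh = 0.01092 + 0.16632 + 0.06240 = 0.23964 m

Δh ≈ 240 mm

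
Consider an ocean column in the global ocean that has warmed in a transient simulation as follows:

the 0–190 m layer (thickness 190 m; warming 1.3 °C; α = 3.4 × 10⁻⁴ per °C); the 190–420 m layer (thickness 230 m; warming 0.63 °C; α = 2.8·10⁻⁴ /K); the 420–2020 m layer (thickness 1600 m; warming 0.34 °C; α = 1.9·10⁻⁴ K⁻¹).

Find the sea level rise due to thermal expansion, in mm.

190 × 3.4×10⁻⁴ × 1.3 = 0.08398 m
2.8×10⁻⁴ × 0.63 × 230 = 0.040572 m
1600 × 0.34 × 1.9×10⁻⁴ = 0.10336 m
Δh = 0.08398 + 0.040572 + 0.10336 = 0.227912 m ≈ 230 mm

about 230 mm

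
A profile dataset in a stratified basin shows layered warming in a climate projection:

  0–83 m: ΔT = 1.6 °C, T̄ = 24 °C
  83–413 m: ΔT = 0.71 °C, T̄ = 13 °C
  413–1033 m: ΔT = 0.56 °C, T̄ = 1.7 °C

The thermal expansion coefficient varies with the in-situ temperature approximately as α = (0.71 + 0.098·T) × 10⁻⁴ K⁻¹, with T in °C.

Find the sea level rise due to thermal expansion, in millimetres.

Δh ≈ 118 mm

Layer 1: α = (0.71 + 0.098×24)×10⁻⁴ = 3.062×10⁻⁴ K⁻¹
Layer 2: α = (0.71 + 0.098×13)×10⁻⁴ = 1.984×10⁻⁴ K⁻¹
Layer 3: α = (0.71 + 0.098×1.7)×10⁻⁴ = 0.8766×10⁻⁴ K⁻¹
3.062×10⁻⁴ × 83 × 1.6 = 0.04066336 m
Layer 2: 1.984×10⁻⁴ × 330 × 0.71 = 0.04648512 m
Layer 3: 0.8766×10⁻⁴ × 0.56 × 620 = 0.030435552 m
Δh = 0.04066336 + 0.04648512 + 0.030435552 = 0.117584032 m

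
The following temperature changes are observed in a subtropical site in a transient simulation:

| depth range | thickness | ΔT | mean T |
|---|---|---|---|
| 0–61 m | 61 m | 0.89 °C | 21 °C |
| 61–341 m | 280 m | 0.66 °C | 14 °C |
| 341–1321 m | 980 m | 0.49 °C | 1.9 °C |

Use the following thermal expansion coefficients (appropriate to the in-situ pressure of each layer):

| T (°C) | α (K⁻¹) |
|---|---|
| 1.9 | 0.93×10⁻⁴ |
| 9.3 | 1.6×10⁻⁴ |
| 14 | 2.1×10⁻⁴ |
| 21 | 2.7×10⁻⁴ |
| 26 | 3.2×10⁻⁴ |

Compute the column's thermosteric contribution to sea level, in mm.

about 98.1 mm

Layer 1 at 21 °C → α = 2.7×10⁻⁴ K⁻¹
Layer 2 at 14 °C → α = 2.1×10⁻⁴ K⁻¹
Layer 3 at 1.9 °C → α = 0.93×10⁻⁴ K⁻¹
0–61 m: 61 × 0.89 × 2.7×10⁻⁴ = 0.0146583 m
61–341 m: 280 × 2.1×10⁻⁴ × 0.66 = 0.038808 m
0.93×10⁻⁴ × 0.49 × 980 = 0.0446586 m
Δh = 0.0146583 + 0.038808 + 0.0446586 = 0.0981249 m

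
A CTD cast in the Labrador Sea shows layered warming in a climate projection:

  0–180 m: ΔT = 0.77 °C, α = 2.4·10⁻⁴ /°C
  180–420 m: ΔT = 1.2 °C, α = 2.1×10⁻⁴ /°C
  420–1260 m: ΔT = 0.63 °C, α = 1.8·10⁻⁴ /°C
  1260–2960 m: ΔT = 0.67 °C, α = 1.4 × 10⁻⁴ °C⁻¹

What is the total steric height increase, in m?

Layer 1: 0.77 × 180 × 2.4×10⁻⁴ = 0.033264 m
2.1×10⁻⁴ × 1.2 × 240 = 0.06048 m
Layer 3: 0.63 × 1.8×10⁻⁴ × 840 = 0.095256 m
1260–2960 m: 1.4×10⁻⁴ × 0.67 × 1700 = 0.15946 m
Δh = 0.033264 + 0.06048 + 0.095256 + 0.15946 = 0.34846 m ≈ 0.348 m

Δh = 0.348 m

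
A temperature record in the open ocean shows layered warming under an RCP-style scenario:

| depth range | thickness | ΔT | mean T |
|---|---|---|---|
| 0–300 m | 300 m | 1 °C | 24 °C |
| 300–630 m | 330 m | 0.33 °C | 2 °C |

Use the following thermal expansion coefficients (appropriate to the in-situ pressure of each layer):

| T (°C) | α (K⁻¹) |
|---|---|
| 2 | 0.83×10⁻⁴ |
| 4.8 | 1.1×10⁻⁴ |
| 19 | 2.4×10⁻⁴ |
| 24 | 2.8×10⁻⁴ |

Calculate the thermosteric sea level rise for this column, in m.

Layer 1 at 24 °C → α = 2.8×10⁻⁴ K⁻¹
Layer 2 at 2 °C → α = 0.83×10⁻⁴ K⁻¹
0–300 m: 1 × 2.8×10⁻⁴ × 300 = 0.08400 m
300–630 m: 330 × 0.33 × 0.83×10⁻⁴ = 0.0090387 m
Δh = 0.08400 + 0.0090387 = 0.0930387 m

0.093 m of thermosteric rise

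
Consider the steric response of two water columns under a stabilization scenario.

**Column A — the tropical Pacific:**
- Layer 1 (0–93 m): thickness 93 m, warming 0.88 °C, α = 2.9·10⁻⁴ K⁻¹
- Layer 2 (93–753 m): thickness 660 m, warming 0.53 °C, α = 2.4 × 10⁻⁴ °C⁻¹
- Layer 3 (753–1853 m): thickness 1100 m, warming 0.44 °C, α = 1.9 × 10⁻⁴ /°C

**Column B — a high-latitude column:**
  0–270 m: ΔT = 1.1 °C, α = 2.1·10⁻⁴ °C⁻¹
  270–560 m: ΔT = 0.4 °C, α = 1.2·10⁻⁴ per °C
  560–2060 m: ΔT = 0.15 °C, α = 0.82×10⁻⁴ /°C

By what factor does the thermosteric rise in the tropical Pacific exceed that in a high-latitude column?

A 2.9×10⁻⁴ × 0.88 × 93 = 0.0237336 m
A 660 × 0.53 × 2.4×10⁻⁴ = 0.083952 m
A 753–1853 m: 1.9×10⁻⁴ × 1100 × 0.44 = 0.09196 m
A total: 0.1996456 m
B 0–270 m: 2.1×10⁻⁴ × 270 × 1.1 = 0.06237 m
B Layer 2: 1.2×10⁻⁴ × 0.4 × 290 = 0.01392 m
B 560–2060 m: 1500 × 0.15 × 0.82×10⁻⁴ = 0.01845 m
B total: 0.09474 m
Ratio: 0.1996456 / 0.09474 ≈ 2.107

2.1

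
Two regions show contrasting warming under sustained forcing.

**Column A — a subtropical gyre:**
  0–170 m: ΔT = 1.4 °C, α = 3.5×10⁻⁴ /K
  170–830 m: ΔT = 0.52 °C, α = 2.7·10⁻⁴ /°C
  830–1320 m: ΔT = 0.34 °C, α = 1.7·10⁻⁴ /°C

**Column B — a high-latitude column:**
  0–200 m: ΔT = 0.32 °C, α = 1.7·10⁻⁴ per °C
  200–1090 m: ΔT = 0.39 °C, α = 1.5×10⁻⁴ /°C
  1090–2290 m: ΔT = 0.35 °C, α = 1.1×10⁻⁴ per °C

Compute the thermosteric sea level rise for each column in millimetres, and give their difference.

A 0–170 m: 3.5×10⁻⁴ × 170 × 1.4 = 0.08330 m
A 170–830 m: 660 × 0.52 × 2.7×10⁻⁴ = 0.092664 m
A 1.7×10⁻⁴ × 0.34 × 490 = 0.028322 m
A total: 0.204286 m
B Layer 1: 0.32 × 1.7×10⁻⁴ × 200 = 0.01088 m
B 1.5×10⁻⁴ × 890 × 0.39 = 0.052065 m
B Layer 3: 0.35 × 1200 × 1.1×10⁻⁴ = 0.04620 m
B total: 0.109145 m
Difference: 0.204286 − 0.109145 = 0.095141 m

A: 200 mm; B: 110 mm; difference 95 mm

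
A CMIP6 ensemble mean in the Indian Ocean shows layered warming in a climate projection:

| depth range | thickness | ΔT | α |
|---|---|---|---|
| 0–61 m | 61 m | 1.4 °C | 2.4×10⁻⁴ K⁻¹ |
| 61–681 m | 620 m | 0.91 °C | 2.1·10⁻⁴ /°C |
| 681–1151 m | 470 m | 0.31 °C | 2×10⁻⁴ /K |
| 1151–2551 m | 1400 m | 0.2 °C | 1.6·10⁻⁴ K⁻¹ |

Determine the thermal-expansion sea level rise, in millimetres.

0–61 m: 61 × 2.4×10⁻⁴ × 1.4 = 0.020496 m
61–681 m: 0.91 × 620 × 2.1×10⁻⁴ = 0.118482 m
681–1151 m: 2×10⁻⁴ × 0.31 × 470 = 0.02914 m
Layer 4: 1400 × 0.2 × 1.6×10⁻⁴ = 0.04480 m
Δh = 0.020496 + 0.118482 + 0.02914 + 0.04480 = 0.212918 m ≈ 210 mm

Δh = 210 mm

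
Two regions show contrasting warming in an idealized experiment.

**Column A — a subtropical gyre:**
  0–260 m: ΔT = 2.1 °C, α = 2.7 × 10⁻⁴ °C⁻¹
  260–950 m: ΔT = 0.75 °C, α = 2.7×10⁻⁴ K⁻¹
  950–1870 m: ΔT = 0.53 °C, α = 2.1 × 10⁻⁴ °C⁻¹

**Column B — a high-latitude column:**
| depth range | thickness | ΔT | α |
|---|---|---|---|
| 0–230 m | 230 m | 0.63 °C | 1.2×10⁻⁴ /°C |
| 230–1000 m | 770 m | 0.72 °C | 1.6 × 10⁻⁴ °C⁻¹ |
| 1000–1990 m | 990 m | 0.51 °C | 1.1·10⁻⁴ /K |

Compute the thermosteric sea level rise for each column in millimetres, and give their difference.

A 2.1 × 260 × 2.7×10⁻⁴ = 0.14742 m
A 260–950 m: 0.75 × 690 × 2.7×10⁻⁴ = 0.139725 m
A 2.1×10⁻⁴ × 920 × 0.53 = 0.102396 m
A total: 0.389541 m
B 230 × 1.2×10⁻⁴ × 0.63 = 0.017388 m
B Layer 2: 0.72 × 1.6×10⁻⁴ × 770 = 0.088704 m
B 1000–1990 m: 1.1×10⁻⁴ × 0.51 × 990 = 0.055539 m
B total: 0.161631 m
Difference: 0.389541 − 0.161631 = 0.22791 m

Δh_A ≈ 390 mm, Δh_B ≈ 162 mm; difference ≈ 228 mm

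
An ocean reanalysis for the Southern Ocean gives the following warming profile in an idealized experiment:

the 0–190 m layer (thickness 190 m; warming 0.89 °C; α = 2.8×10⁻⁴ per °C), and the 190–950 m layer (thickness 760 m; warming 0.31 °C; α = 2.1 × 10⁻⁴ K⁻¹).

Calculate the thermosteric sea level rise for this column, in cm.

190 × 0.89 × 2.8×10⁻⁴ = 0.047348 m
Layer 2: 2.1×10⁻⁴ × 0.31 × 760 = 0.049476 m
Δh = 0.047348 + 0.049476 = 0.096824 m

about 9.68 cm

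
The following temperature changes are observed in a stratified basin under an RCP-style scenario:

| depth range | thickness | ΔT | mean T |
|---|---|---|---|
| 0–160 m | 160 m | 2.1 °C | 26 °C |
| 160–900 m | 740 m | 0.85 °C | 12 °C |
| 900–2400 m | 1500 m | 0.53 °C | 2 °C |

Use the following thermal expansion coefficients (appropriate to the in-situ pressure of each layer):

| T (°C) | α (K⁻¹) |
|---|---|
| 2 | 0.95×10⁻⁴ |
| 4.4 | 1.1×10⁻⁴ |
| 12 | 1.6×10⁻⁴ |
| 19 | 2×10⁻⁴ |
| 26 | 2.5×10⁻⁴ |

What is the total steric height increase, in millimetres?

Δh = 260 mm

Layer 1 at 26 °C → α = 2.5×10⁻⁴ K⁻¹
Layer 2 at 12 °C → α = 1.6×10⁻⁴ K⁻¹
Layer 3 at 2 °C → α = 0.95×10⁻⁴ K⁻¹
Layer 1: 160 × 2.5×10⁻⁴ × 2.1 = 0.08400 m
Layer 2: 740 × 0.85 × 1.6×10⁻⁴ = 0.10064 m
0.53 × 0.95×10⁻⁴ × 1500 = 0.075525 m
Δh = 0.08400 + 0.10064 + 0.075525 = 0.260165 m ≈ 260 mm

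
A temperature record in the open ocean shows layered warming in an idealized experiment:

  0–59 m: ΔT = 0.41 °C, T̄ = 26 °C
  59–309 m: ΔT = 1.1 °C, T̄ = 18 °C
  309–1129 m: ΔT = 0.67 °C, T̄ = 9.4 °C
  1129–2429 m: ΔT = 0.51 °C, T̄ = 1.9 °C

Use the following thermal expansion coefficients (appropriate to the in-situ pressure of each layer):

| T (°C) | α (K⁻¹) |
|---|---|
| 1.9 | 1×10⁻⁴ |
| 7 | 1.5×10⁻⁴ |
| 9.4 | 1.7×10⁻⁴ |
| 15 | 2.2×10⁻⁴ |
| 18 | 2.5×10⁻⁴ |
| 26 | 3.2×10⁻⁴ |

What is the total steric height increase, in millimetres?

about 240 mm

Layer 1 at 26 °C → α = 3.2×10⁻⁴ K⁻¹
Layer 2 at 18 °C → α = 2.5×10⁻⁴ K⁻¹
Layer 3 at 9.4 °C → α = 1.7×10⁻⁴ K⁻¹
Layer 4 at 1.9 °C → α = 1×10⁻⁴ K⁻¹
3.2×10⁻⁴ × 59 × 0.41 = 0.0077408 m
59–309 m: 2.5×10⁻⁴ × 1.1 × 250 = 0.06875 m
Layer 3: 1.7×10⁻⁴ × 820 × 0.67 = 0.093398 m
0.51 × 1×10⁻⁴ × 1300 = 0.06630 m
Δh = 0.0077408 + 0.06875 + 0.093398 + 0.06630 = 0.2361888 m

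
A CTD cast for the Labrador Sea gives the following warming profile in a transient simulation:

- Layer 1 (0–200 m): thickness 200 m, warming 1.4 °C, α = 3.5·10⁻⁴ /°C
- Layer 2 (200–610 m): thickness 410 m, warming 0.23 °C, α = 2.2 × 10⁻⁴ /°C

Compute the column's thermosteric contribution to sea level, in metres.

about 0.119 m

Layer 1: 200 × 3.5×10⁻⁴ × 1.4 = 0.09800 m
Layer 2: 0.23 × 2.2×10⁻⁴ × 410 = 0.020746 m
Δh = 0.09800 + 0.020746 = 0.118746 m ≈ 0.119 m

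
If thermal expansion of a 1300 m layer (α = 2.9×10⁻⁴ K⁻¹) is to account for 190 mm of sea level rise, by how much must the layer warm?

0.504 °C

ΔT = Δh/(αH) = 0.19 / (2.9×10⁻⁴ × 1300) ≈ 0.5040 °C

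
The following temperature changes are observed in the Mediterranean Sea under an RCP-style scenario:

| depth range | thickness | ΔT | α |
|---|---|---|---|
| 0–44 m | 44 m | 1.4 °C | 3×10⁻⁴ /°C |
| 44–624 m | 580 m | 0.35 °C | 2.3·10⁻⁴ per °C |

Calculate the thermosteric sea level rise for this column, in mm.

65.2 mm of thermosteric rise

Layer 1: 1.4 × 44 × 3×10⁻⁴ = 0.01848 m
44–624 m: 0.35 × 2.3×10⁻⁴ × 580 = 0.04669 m
Δh = 0.01848 + 0.04669 = 0.06517 m ≈ 65.2 mm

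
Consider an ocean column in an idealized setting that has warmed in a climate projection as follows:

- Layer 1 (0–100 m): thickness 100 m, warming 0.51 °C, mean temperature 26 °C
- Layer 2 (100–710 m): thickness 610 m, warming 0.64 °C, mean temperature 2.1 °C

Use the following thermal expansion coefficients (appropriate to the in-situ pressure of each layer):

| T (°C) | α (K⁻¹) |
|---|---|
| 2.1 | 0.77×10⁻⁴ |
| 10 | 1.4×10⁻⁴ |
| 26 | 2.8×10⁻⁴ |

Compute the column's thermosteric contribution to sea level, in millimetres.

about 44 mm

Layer 1 at 26 °C → α = 2.8×10⁻⁴ K⁻¹
Layer 2 at 2.1 °C → α = 0.77×10⁻⁴ K⁻¹
100 × 0.51 × 2.8×10⁻⁴ = 0.01428 m
0.77×10⁻⁴ × 0.64 × 610 = 0.0300608 m
Δh = 0.01428 + 0.0300608 = 0.0443408 m ≈ 44 mm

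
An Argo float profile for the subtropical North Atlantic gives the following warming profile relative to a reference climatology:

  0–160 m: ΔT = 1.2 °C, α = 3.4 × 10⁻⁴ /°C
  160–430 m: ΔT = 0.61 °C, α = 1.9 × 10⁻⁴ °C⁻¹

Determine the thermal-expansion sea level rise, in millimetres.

0–160 m: 3.4×10⁻⁴ × 1.2 × 160 = 0.06528 m
160–430 m: 0.61 × 270 × 1.9×10⁻⁴ = 0.031293 m
Δh = 0.06528 + 0.031293 = 0.096573 m ≈ 96.6 mm

96.6 mm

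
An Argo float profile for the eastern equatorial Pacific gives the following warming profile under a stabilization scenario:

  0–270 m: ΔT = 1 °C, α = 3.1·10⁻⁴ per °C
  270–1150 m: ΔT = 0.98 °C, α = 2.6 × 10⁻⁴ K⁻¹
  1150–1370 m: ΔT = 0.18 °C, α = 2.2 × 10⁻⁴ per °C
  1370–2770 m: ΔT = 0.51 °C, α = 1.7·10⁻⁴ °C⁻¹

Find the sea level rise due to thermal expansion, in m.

0–270 m: 3.1×10⁻⁴ × 1 × 270 = 0.08370 m
Layer 2: 0.98 × 880 × 2.6×10⁻⁴ = 0.224224 m
1150–1370 m: 220 × 2.2×10⁻⁴ × 0.18 = 0.008712 m
1370–2770 m: 1.7×10⁻⁴ × 0.51 × 1400 = 0.12138 m
Δh = 0.08370 + 0.224224 + 0.008712 + 0.12138 = 0.438016 m

about 0.44 m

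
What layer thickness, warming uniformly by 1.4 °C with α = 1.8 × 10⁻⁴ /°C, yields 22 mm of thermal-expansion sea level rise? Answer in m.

H ≈ 87.3 m

H = Δh/(αΔT) = 0.022 / (1.8×10⁻⁴ × 1.4) ≈ 87.30 m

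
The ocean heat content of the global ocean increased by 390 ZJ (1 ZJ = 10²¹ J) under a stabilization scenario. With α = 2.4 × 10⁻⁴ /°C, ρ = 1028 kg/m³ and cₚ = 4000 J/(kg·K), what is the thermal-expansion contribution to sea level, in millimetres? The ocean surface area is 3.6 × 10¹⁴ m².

Per unit area: Q = 390×10²¹ / (3.6×10¹⁴) ≈ 1.083×10⁹ J/m²
Δh = αQ/(ρcₚ) = 2.4×10⁻⁴ × 1.083×10⁹ / (1028 × 4000) ≈ 0.06321 m

about 63.2 mm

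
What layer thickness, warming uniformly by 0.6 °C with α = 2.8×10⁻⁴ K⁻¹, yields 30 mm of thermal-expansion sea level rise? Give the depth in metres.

179 m

H = Δh/(αΔT) = 0.03 / (2.8×10⁻⁴ × 0.6) ≈ 178.6 m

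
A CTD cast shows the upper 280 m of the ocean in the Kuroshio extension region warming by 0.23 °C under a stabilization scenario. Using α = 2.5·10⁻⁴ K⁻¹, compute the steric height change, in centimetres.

Δh = 1.61 cm

Δh = αΔT·H = 2.5×10⁻⁴ × 0.23 × 280 = 0.01610 m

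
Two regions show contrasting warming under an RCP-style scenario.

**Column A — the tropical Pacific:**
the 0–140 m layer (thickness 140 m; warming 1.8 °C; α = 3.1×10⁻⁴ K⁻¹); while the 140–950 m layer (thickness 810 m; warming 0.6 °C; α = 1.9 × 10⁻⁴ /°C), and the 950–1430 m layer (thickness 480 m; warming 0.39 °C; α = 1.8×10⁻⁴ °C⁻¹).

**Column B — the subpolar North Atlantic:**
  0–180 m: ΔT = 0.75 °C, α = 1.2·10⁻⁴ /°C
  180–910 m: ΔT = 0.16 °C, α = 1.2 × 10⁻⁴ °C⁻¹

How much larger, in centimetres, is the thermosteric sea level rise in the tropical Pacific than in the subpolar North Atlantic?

A 0–140 m: 1.8 × 140 × 3.1×10⁻⁴ = 0.07812 m
A 140–950 m: 0.6 × 810 × 1.9×10⁻⁴ = 0.09234 m
A 1.8×10⁻⁴ × 480 × 0.39 = 0.033696 m
A total: 0.204156 m
B 1.2×10⁻⁴ × 0.75 × 180 = 0.01620 m
B 180–910 m: 730 × 0.16 × 1.2×10⁻⁴ = 0.014016 m
B total: 0.030216 m
Difference: 0.204156 − 0.030216 = 0.17394 m

17.4 cm larger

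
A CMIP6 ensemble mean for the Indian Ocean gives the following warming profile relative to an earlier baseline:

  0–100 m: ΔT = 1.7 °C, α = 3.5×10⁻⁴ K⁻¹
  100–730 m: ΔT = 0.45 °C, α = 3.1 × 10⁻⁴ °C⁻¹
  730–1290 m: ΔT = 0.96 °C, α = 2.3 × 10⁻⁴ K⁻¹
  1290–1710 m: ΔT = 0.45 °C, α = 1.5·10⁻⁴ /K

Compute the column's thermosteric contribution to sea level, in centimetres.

about 29.9 cm

Layer 1: 1.7 × 100 × 3.5×10⁻⁴ = 0.05950 m
Layer 2: 0.45 × 630 × 3.1×10⁻⁴ = 0.087885 m
730–1290 m: 2.3×10⁻⁴ × 0.96 × 560 = 0.123648 m
Layer 4: 420 × 1.5×10⁻⁴ × 0.45 = 0.02835 m
Δh = 0.05950 + 0.087885 + 0.123648 + 0.02835 = 0.299383 m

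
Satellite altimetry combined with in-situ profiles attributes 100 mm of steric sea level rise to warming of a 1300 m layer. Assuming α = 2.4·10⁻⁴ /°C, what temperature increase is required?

ΔT = Δh/(αH) = 0.1 / (2.4×10⁻⁴ × 1300) ≈ 0.3205 °C

about 0.321 °C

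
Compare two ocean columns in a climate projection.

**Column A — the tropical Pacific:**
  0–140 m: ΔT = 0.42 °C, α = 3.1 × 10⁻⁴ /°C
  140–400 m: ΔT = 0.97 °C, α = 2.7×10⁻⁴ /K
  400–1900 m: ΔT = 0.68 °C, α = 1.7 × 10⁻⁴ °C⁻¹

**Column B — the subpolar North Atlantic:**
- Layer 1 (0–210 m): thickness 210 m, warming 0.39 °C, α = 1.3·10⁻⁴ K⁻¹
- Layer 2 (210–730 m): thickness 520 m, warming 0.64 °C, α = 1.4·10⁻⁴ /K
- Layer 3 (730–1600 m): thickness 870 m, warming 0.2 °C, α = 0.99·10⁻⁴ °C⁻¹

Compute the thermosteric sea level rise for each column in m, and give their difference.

A Layer 1: 3.1×10⁻⁴ × 140 × 0.42 = 0.018228 m
A Layer 2: 2.7×10⁻⁴ × 260 × 0.97 = 0.068094 m
A 400–1900 m: 1.7×10⁻⁴ × 1500 × 0.68 = 0.17340 m
A total: 0.259722 m
B Layer 1: 0.39 × 210 × 1.3×10⁻⁴ = 0.010647 m
B Layer 2: 0.64 × 1.4×10⁻⁴ × 520 = 0.046592 m
B Layer 3: 0.99×10⁻⁴ × 0.2 × 870 = 0.017226 m
B total: 0.074465 m
Difference: 0.259722 − 0.074465 = 0.185257 m

Δh_A ≈ 0.260 m, Δh_B ≈ 0.0745 m; difference ≈ 0.185 m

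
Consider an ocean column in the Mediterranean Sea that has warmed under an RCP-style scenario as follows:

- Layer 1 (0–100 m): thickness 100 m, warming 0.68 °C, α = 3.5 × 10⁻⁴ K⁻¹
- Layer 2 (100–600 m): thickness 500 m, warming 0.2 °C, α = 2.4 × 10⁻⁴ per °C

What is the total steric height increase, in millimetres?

Layer 1: 3.5×10⁻⁴ × 100 × 0.68 = 0.02380 m
Layer 2: 2.4×10⁻⁴ × 500 × 0.2 = 0.02400 m
Δh = 0.02380 + 0.02400 = 0.04780 m ≈ 47.8 mm

Δh = 47.8 mm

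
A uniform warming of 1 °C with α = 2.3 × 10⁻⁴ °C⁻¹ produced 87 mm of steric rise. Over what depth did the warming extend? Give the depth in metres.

H ≈ 378 m

H = Δh/(αΔT) = 0.087 / (2.3×10⁻⁴ × 1) ≈ 378.3 m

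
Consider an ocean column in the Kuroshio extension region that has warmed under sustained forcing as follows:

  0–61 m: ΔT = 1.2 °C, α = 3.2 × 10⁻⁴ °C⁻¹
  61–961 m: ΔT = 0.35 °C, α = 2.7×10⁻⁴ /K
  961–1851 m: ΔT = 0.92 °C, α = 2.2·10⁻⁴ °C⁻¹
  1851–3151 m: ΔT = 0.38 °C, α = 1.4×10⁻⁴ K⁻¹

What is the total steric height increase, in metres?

0.36 m

61 × 1.2 × 3.2×10⁻⁴ = 0.023424 m
2.7×10⁻⁴ × 0.35 × 900 = 0.08505 m
961–1851 m: 0.92 × 890 × 2.2×10⁻⁴ = 0.180136 m
1851–3151 m: 1.4×10⁻⁴ × 1300 × 0.38 = 0.06916 m
Δh = 0.023424 + 0.08505 + 0.180136 + 0.06916 = 0.35777 m ≈ 0.36 m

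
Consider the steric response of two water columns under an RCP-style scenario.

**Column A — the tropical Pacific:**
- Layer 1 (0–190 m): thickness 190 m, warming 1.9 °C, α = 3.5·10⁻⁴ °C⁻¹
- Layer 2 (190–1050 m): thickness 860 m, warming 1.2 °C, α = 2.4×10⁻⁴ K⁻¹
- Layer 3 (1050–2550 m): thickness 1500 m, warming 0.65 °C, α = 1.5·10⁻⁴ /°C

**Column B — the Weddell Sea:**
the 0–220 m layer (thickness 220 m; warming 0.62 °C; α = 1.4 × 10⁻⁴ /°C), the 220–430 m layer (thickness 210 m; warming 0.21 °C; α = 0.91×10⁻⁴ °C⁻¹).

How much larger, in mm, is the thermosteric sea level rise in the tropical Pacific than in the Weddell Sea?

500 mm larger

A 3.5×10⁻⁴ × 1.9 × 190 = 0.12635 m
A 190–1050 m: 1.2 × 860 × 2.4×10⁻⁴ = 0.24768 m
A 1500 × 0.65 × 1.5×10⁻⁴ = 0.14625 m
A total: 0.52028 m
B 0–220 m: 220 × 0.62 × 1.4×10⁻⁴ = 0.019096 m
B Layer 2: 0.91×10⁻⁴ × 0.21 × 210 = 0.0040131 m
B total: 0.0231091 m
Difference: 0.52028 − 0.0231091 = 0.4971709 m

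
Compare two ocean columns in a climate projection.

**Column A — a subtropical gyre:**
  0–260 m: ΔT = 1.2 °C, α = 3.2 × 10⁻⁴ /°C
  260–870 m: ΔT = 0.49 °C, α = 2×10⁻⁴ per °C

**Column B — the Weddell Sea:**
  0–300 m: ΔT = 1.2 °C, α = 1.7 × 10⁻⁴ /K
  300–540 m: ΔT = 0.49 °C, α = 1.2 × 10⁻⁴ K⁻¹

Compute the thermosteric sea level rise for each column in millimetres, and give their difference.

A 3.2×10⁻⁴ × 260 × 1.2 = 0.09984 m
A 2×10⁻⁴ × 610 × 0.49 = 0.05978 m
A total: 0.15962 m
B 1.2 × 300 × 1.7×10⁻⁴ = 0.06120 m
B Layer 2: 1.2×10⁻⁴ × 0.49 × 240 = 0.014112 m
B total: 0.075312 m
Difference: 0.15962 − 0.075312 = 0.084308 m

A: 160 mm; B: 75 mm; difference 84 mm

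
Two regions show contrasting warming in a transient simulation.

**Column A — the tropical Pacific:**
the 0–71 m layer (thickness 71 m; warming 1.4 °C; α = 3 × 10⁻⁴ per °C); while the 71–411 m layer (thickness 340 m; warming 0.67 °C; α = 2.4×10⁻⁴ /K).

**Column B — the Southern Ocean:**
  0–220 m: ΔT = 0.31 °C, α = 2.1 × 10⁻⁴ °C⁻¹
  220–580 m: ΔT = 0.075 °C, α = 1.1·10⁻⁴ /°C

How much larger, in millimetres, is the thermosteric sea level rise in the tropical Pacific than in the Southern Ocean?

Δh_A − Δh_B ≈ 67.2 mm

A 3×10⁻⁴ × 1.4 × 71 = 0.02982 m
A 71–411 m: 340 × 0.67 × 2.4×10⁻⁴ = 0.054672 m
A total: 0.084492 m
B 0–220 m: 220 × 2.1×10⁻⁴ × 0.31 = 0.014322 m
B 0.075 × 1.1×10⁻⁴ × 360 = 0.00297 m
B total: 0.017292 m
Difference: 0.084492 − 0.017292 = 0.06720 m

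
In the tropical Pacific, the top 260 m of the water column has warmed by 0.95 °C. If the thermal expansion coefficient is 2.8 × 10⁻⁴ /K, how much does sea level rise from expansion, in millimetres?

about 69.2 mm

Δh = αΔT·H = 2.8×10⁻⁴ × 0.95 × 260 = 0.06916 m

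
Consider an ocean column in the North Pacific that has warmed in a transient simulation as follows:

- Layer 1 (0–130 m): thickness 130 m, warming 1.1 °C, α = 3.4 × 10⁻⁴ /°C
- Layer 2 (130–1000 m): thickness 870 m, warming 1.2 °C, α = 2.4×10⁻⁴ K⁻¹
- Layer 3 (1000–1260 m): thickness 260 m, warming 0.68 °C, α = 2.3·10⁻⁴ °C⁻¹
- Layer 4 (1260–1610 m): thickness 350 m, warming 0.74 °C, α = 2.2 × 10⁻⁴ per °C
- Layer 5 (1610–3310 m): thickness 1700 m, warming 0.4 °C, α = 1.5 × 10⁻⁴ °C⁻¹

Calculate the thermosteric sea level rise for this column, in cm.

50 cm of thermosteric rise

Layer 1: 3.4×10⁻⁴ × 130 × 1.1 = 0.04862 m
1.2 × 2.4×10⁻⁴ × 870 = 0.25056 m
1000–1260 m: 260 × 2.3×10⁻⁴ × 0.68 = 0.040664 m
0.74 × 350 × 2.2×10⁻⁴ = 0.05698 m
1700 × 0.4 × 1.5×10⁻⁴ = 0.10200 m
Δh = 0.04862 + 0.25056 + 0.040664 + 0.05698 + 0.10200 = 0.498824 m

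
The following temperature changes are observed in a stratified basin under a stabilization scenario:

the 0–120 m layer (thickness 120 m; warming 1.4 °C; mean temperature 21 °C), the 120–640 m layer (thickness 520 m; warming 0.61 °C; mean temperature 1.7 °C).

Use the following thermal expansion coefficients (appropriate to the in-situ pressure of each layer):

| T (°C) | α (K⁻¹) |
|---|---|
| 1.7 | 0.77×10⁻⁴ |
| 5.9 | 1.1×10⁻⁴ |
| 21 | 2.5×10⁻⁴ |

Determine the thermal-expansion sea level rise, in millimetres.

Layer 1 at 21 °C → α = 2.5×10⁻⁴ K⁻¹
Layer 2 at 1.7 °C → α = 0.77×10⁻⁴ K⁻¹
0–120 m: 120 × 2.5×10⁻⁴ × 1.4 = 0.04200 m
Layer 2: 0.61 × 0.77×10⁻⁴ × 520 = 0.0244244 m
Δh = 0.04200 + 0.0244244 = 0.0664244 m ≈ 66.4 mm

Δh ≈ 66.4 mm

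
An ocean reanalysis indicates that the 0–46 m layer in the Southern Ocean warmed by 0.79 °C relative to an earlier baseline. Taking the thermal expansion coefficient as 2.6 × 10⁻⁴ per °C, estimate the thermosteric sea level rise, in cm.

Δh = αΔT·H = 2.6×10⁻⁴ × 0.79 × 46 = 0.0094484 m

0.945 cm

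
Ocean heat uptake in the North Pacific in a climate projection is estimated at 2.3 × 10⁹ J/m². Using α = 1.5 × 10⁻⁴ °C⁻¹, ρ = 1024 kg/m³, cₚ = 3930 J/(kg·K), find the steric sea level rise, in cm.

about 8.57 cm

Δh = αQ/(ρcₚ) = 1.5×10⁻⁴ × 2.3×10⁹ / (1024 × 3930) ≈ 0.085729 m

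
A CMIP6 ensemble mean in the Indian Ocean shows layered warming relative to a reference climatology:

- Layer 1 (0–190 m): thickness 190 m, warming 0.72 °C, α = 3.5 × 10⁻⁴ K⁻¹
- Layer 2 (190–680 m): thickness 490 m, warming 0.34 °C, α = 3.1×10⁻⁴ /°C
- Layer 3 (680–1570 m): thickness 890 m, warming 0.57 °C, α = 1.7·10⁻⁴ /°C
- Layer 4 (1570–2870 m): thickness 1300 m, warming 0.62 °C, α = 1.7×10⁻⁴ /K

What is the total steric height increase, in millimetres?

Δh ≈ 323 mm

0.72 × 190 × 3.5×10⁻⁴ = 0.04788 m
0.34 × 490 × 3.1×10⁻⁴ = 0.051646 m
680–1570 m: 0.57 × 1.7×10⁻⁴ × 890 = 0.086241 m
1300 × 1.7×10⁻⁴ × 0.62 = 0.13702 m
Δh = 0.04788 + 0.051646 + 0.086241 + 0.13702 = 0.322787 m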